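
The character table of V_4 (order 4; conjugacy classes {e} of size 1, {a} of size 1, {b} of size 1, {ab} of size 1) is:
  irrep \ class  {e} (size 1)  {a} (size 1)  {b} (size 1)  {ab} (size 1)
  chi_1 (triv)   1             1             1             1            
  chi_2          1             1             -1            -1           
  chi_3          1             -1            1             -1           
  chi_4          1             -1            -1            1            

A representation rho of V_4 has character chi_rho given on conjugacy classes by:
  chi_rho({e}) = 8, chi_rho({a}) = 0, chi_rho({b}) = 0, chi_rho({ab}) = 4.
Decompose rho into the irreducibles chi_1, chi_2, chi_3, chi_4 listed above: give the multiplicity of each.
Multiplicities: chi_1: 3, chi_2: 1, chi_3: 1, chi_4: 3.

Details: Use <chi_rho, chi> = (1/|G|) sum_C |C| * chi_rho(C) * conj(chi(C)) with |G| = 4 for each irreducible chi in the table:
  <chi_rho, chi_1> = (1/4)[1*(8)*conj(1) + 1*(0)*conj(1) + 1*(0)*conj(1) + 1*(4)*conj(1)]
      = (1/4)[(8) + (0) + (0) + (4)] = 12/4 = 3
  <chi_rho, chi_2> = (1/4)[1*(8)*conj(1) + 1*(0)*conj(1) + 1*(0)*conj(-1) + 1*(4)*conj(-1)]
      = (1/4)[(8) + (0) + (0) + (-4)] = 4/4 = 1
  <chi_rho, chi_3> = (1/4)[1*(8)*conj(1) + 1*(0)*conj(-1) + 1*(0)*conj(1) + 1*(4)*conj(-1)]
      = (1/4)[(8) + (0) + (0) + (-4)] = 4/4 = 1
  <chi_rho, chi_4> = (1/4)[1*(8)*conj(1) + 1*(0)*conj(-1) + 1*(0)*conj(-1) + 1*(4)*conj(1)]
      = (1/4)[(8) + (0) + (0) + (4)] = 12/4 = 3
Dimension check: dim(rho) = sum (mult * dim) = 3*1 + 1*1 + 1*1 + 3*1 = 8 = chi_rho(e) = 8.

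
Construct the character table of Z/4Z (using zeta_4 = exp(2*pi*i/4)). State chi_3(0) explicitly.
Character table of Z/4Z (irreps indexed chi_0,...,chi_3 with chi_k(m) = zeta_4^(k*m), zeta_4 = exp(2*pi*i/4)):
  irrep \ class  {0} (size 1)  {1} (size 1)  {2} (size 1)  {3} (size 1)
  chi_0          1             1             1             1           
  chi_1          1             I             -1            -I          
  chi_2          1             -1            1             -1          
  chi_3          1             -I            -1            I           

Spot check: chi_3(0) = zeta_4^(3*0) = zeta_4^0 = 1.

Justification: Z/4Z is abelian, so all 4 irreducible complex representations are 1-dimensional. They are given by chi_k(m) = zeta_4^(k*m) for k = 0,...,3. Row orthogonality: sum_m chi_k(m) conj(chi_l(m)) = 4 * [k = l].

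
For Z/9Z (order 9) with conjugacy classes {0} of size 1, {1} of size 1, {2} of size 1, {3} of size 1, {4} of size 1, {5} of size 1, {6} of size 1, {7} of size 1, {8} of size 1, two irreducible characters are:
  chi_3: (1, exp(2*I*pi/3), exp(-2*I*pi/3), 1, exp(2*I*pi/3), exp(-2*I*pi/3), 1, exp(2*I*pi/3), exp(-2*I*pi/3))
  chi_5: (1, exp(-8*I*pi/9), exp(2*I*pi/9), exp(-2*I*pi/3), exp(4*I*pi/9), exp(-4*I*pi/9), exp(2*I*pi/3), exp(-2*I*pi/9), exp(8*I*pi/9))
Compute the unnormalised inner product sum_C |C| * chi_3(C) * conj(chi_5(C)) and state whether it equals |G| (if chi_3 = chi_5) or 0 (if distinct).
Sum = 0; so <chi_3, chi_5> = 0 (distinct irreducibles are orthogonal).

Compute term by term over conjugacy classes (|C| * chi_3(C) * conj(chi_5(C))):
  1*(1)*conj(1) + 1*(exp(2*I*pi/3))*conj(exp(-8*I*pi/9)) + 1*(exp(-2*I*pi/3))*conj(exp(2*I*pi/9)) + 1*(1)*conj(exp(-2*I*pi/3)) + 1*(exp(2*I*pi/3))*conj(exp(4*I*pi/9)) + 1*(exp(-2*I*pi/3))*conj(exp(-4*I*pi/9)) + 1*(1)*conj(exp(2*I*pi/3)) + 1*(exp(2*I*pi/3))*conj(exp(-2*I*pi/9)) + 1*(exp(-2*I*pi/3))*conj(exp(8*I*pi/9))
  = (1) + (exp(-4*I*pi/9)) + (exp(-8*I*pi/9)) + (exp(2*I*pi/3)) + (exp(2*I*pi/9)) + (exp(-2*I*pi/9)) + (exp(-2*I*pi/3)) + (exp(8*I*pi/9)) + (exp(4*I*pi/9))
  = 0.
(Exp terms are combined using exp(i*s)*conj(exp(i*t)) = exp(i*(s-t)), and sums of them are collapsed using the identity that for every m > 1 the m distinct m-th roots of unity sum to 0, e.g. 1 + exp(2*I*pi/3) + exp(-2*I*pi/3) = 0.)
Dividing by |G| = 9 gives 0/9 = 0, matching the row-orthogonality relation <chi_3, chi_5> = [chi_3 = chi_5].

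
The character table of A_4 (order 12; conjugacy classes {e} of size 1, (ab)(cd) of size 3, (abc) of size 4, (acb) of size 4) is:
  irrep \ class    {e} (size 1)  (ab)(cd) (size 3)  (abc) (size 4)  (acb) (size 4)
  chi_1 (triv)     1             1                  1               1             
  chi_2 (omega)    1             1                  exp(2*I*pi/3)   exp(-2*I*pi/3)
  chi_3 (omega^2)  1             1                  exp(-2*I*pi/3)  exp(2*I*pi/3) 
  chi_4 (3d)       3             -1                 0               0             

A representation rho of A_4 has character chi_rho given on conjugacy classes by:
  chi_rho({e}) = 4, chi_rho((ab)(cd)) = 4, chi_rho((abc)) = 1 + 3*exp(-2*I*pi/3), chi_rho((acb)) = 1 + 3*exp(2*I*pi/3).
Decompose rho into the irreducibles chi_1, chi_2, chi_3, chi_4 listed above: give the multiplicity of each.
Multiplicities: chi_1: 1, chi_2: 0, chi_3: 3, chi_4: 0.

Proof sketch: Use <chi_rho, chi> = (1/|G|) sum_C |C| * chi_rho(C) * conj(chi(C)) with |G| = 12 for each irreducible chi in the table:
  <chi_rho, chi_1> = (1/12)[1*(4)*conj(1) + 3*(4)*conj(1) + 4*(1 + 3*exp(-2*I*pi/3))*conj(1) + 4*(1 + 3*exp(2*I*pi/3))*conj(1)]
      = (1/12)[(4) + (12) + (4 + 12*exp(-2*I*pi/3)) + (4 + 12*exp(2*I*pi/3))] = 12/12 = 1
  <chi_rho, chi_2> = (1/12)[1*(4)*conj(1) + 3*(4)*conj(1) + 4*(1 + 3*exp(-2*I*pi/3))*conj(exp(2*I*pi/3)) + 4*(1 + 3*exp(2*I*pi/3))*conj(exp(-2*I*pi/3))]
      = (1/12)[(4) + (12) + (4*exp(-2*I*pi/3) + 12*exp(2*I*pi/3)) + (12*exp(-2*I*pi/3) + 4*exp(2*I*pi/3))] = 0/12 = 0
  <chi_rho, chi_3> = (1/12)[1*(4)*conj(1) + 3*(4)*conj(1) + 4*(1 + 3*exp(-2*I*pi/3))*conj(exp(-2*I*pi/3)) + 4*(1 + 3*exp(2*I*pi/3))*conj(exp(2*I*pi/3))]
      = (1/12)[(4) + (12) + (12 + 4*exp(2*I*pi/3)) + (12 + 4*exp(-2*I*pi/3))] = 36/12 = 3
  <chi_rho, chi_4> = (1/12)[1*(4)*conj(3) + 3*(4)*conj(-1) + 4*(1 + 3*exp(-2*I*pi/3))*conj(0) + 4*(1 + 3*exp(2*I*pi/3))*conj(0)]
      = (1/12)[(12) + (-12) + (0) + (0)] = 0/12 = 0
(Exp terms are combined using exp(i*s)*conj(exp(i*t)) = exp(i*(s-t)), and sums of them are collapsed using the identity that for every m > 1 the m distinct m-th roots of unity sum to 0, e.g. 1 + exp(2*I*pi/3) + exp(-2*I*pi/3) = 0.)
Dimension check: dim(rho) = sum (mult * dim) = 1*1 + 0*1 + 3*1 + 0*3 = 4 = chi_rho(e) = 4.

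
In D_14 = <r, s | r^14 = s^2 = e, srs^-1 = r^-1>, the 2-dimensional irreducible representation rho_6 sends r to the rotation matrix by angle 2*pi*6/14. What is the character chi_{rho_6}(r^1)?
chi_{rho_6}(r^1) = 2*cos(2*pi*6*1/14) = -2*cos(pi/7)

Reasoning: rho_6(r^1) is rotation by angle 2*pi*6*1/14, whose trace is 2*cos(2*pi*6*1/14) = -2*cos(pi/7).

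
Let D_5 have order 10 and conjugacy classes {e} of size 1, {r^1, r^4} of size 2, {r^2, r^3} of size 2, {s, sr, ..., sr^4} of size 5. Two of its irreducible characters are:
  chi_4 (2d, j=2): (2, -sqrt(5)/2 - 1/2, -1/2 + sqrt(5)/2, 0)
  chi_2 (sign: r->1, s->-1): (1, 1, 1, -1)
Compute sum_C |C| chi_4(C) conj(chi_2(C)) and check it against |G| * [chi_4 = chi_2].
Sum = 0; so <chi_4, chi_2> = 0 (distinct irreducibles are orthogonal).

Compute term by term over conjugacy classes (|C| * chi_4(C) * conj(chi_2(C))):
  1*(2)*conj(1) + 2*(-sqrt(5)/2 - 1/2)*conj(1) + 2*(-1/2 + sqrt(5)/2)*conj(1) + 5*(0)*conj(-1)
  = (2) + (-sqrt(5) - 1) + (-1 + sqrt(5)) + (0)
  = 0.
Dividing by |G| = 10 gives 0/10 = 0, matching the row-orthogonality relation <chi_4, chi_2> = [chi_4 = chi_2].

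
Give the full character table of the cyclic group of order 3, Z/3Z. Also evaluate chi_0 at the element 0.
Character table of Z/3Z (irreps indexed chi_0,...,chi_2 with chi_k(m) = zeta_3^(k*m), zeta_3 = exp(2*pi*i/3)):
  irrep \ class  {0} (size 1)  {1} (size 1)    {2} (size 1)  
  chi_0          1             1               1             
  chi_1          1             exp(2*I*pi/3)   exp(-2*I*pi/3)
  chi_2          1             exp(-2*I*pi/3)  exp(2*I*pi/3) 

Spot check: chi_0(0) = zeta_3^(0*0) = zeta_3^0 = 1.

Reasoning: Z/3Z is abelian, so all 3 irreducible complex representations are 1-dimensional. They are given by chi_k(m) = zeta_3^(k*m) for k = 0,...,2. Row orthogonality: sum_m chi_k(m) conj(chi_l(m)) = 3 * [k = l].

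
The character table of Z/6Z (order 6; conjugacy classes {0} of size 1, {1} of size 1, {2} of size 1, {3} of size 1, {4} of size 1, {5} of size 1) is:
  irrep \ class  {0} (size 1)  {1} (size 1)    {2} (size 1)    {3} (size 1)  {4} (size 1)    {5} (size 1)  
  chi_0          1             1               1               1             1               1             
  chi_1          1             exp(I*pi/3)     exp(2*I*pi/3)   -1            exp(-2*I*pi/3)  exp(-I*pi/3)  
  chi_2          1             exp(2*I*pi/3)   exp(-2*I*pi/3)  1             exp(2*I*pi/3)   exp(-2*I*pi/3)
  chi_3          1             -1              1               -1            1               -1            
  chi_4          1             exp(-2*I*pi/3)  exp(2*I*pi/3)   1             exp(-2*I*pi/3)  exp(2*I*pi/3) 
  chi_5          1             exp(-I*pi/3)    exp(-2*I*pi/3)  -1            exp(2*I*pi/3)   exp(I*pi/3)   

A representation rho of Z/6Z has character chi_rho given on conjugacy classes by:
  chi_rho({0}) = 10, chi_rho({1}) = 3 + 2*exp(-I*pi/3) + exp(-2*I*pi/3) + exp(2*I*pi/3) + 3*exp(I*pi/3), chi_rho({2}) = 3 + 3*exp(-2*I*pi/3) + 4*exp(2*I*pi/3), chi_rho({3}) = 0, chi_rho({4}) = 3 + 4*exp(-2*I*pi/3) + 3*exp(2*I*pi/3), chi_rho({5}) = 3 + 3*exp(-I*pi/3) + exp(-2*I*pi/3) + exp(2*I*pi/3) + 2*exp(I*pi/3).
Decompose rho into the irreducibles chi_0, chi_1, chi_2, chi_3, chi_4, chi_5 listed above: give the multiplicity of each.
Multiplicities: chi_0: 3, chi_1: 3, chi_2: 1, chi_3: 0, chi_4: 1, chi_5: 2.

Working: Use <chi_rho, chi> = (1/|G|) sum_C |C| * chi_rho(C) * conj(chi(C)) with |G| = 6 for each irreducible chi in the table:
  <chi_rho, chi_0> = (1/6)[1*(10)*conj(1) + 1*(3 + 2*exp(-I*pi/3) + exp(-2*I*pi/3) + exp(2*I*pi/3) + 3*exp(I*pi/3))*conj(1) + 1*(3 + 3*exp(-2*I*pi/3) + 4*exp(2*I*pi/3))*conj(1) + 1*(0)*conj(1) + 1*(3 + 4*exp(-2*I*pi/3) + 3*exp(2*I*pi/3))*conj(1) + 1*(3 + 3*exp(-I*pi/3) + exp(-2*I*pi/3) + exp(2*I*pi/3) + 2*exp(I*pi/3))*conj(1)]
      = (1/6)[(10) + (3 + 2*exp(-I*pi/3) + exp(-2*I*pi/3) + exp(2*I*pi/3) + 3*exp(I*pi/3)) + (3 + 3*exp(-2*I*pi/3) + 4*exp(2*I*pi/3)) + (0) + (3 + 4*exp(-2*I*pi/3) + 3*exp(2*I*pi/3)) + (3 + 3*exp(-I*pi/3) + exp(-2*I*pi/3) + exp(2*I*pi/3) + 2*exp(I*pi/3))] = 18/6 = 3
  <chi_rho, chi_1> = (1/6)[1*(10)*conj(1) + 1*(3 + 2*exp(-I*pi/3) + exp(-2*I*pi/3) + exp(2*I*pi/3) + 3*exp(I*pi/3))*conj(exp(I*pi/3)) + 1*(3 + 3*exp(-2*I*pi/3) + 4*exp(2*I*pi/3))*conj(exp(2*I*pi/3)) + 1*(0)*conj(-1) + 1*(3 + 4*exp(-2*I*pi/3) + 3*exp(2*I*pi/3))*conj(exp(-2*I*pi/3)) + 1*(3 + 3*exp(-I*pi/3) + exp(-2*I*pi/3) + exp(2*I*pi/3) + 2*exp(I*pi/3))*conj(exp(-I*pi/3))]
      = (1/6)[(10) + (2 + 3*exp(-I*pi/3) + 2*exp(-2*I*pi/3) + exp(I*pi/3)) + (1) + (0) + (1) + (2 + exp(-I*pi/3) + 2*exp(2*I*pi/3) + 3*exp(I*pi/3))] = 18/6 = 3
  <chi_rho, chi_2> = (1/6)[1*(10)*conj(1) + 1*(3 + 2*exp(-I*pi/3) + exp(-2*I*pi/3) + exp(2*I*pi/3) + 3*exp(I*pi/3))*conj(exp(2*I*pi/3)) + 1*(3 + 3*exp(-2*I*pi/3) + 4*exp(2*I*pi/3))*conj(exp(-2*I*pi/3)) + 1*(0)*conj(1) + 1*(3 + 4*exp(-2*I*pi/3) + 3*exp(2*I*pi/3))*conj(exp(2*I*pi/3)) + 1*(3 + 3*exp(-I*pi/3) + exp(-2*I*pi/3) + exp(2*I*pi/3) + 2*exp(I*pi/3))*conj(exp(-2*I*pi/3))]
      = (1/6)[(10) + (-1 + 3*exp(-2*I*pi/3) + 3*exp(-I*pi/3) + exp(2*I*pi/3)) + (3 + 4*exp(-2*I*pi/3) + 3*exp(2*I*pi/3)) + (0) + (3 + 3*exp(-2*I*pi/3) + 4*exp(2*I*pi/3)) + (-1 + exp(-2*I*pi/3) + 3*exp(2*I*pi/3) + 3*exp(I*pi/3))] = 6/6 = 1
  <chi_rho, chi_3> = (1/6)[1*(10)*conj(1) + 1*(3 + 2*exp(-I*pi/3) + exp(-2*I*pi/3) + exp(2*I*pi/3) + 3*exp(I*pi/3))*conj(-1) + 1*(3 + 3*exp(-2*I*pi/3) + 4*exp(2*I*pi/3))*conj(1) + 1*(0)*conj(-1) + 1*(3 + 4*exp(-2*I*pi/3) + 3*exp(2*I*pi/3))*conj(1) + 1*(3 + 3*exp(-I*pi/3) + exp(-2*I*pi/3) + exp(2*I*pi/3) + 2*exp(I*pi/3))*conj(-1)]
      = (1/6)[(10) + (-3 - 3*exp(I*pi/3) - exp(2*I*pi/3) - exp(-2*I*pi/3) - 2*exp(-I*pi/3)) + (3 + 3*exp(-2*I*pi/3) + 4*exp(2*I*pi/3)) + (0) + (3 + 4*exp(-2*I*pi/3) + 3*exp(2*I*pi/3)) + (-3 - 2*exp(I*pi/3) - exp(2*I*pi/3) - exp(-2*I*pi/3) - 3*exp(-I*pi/3))] = 0/6 = 0
  <chi_rho, chi_4> = (1/6)[1*(10)*conj(1) + 1*(3 + 2*exp(-I*pi/3) + exp(-2*I*pi/3) + exp(2*I*pi/3) + 3*exp(I*pi/3))*conj(exp(-2*I*pi/3)) + 1*(3 + 3*exp(-2*I*pi/3) + 4*exp(2*I*pi/3))*conj(exp(2*I*pi/3)) + 1*(0)*conj(1) + 1*(3 + 4*exp(-2*I*pi/3) + 3*exp(2*I*pi/3))*conj(exp(-2*I*pi/3)) + 1*(3 + 3*exp(-I*pi/3) + exp(-2*I*pi/3) + exp(2*I*pi/3) + 2*exp(I*pi/3))*conj(exp(2*I*pi/3))]
      = (1/6)[(10) + (-2 + exp(-2*I*pi/3) + 2*exp(I*pi/3) + 3*exp(2*I*pi/3)) + (1) + (0) + (1) + (-2 + 3*exp(-2*I*pi/3) + 2*exp(-I*pi/3) + exp(2*I*pi/3))] = 6/6 = 1
  <chi_rho, chi_5> = (1/6)[1*(10)*conj(1) + 1*(3 + 2*exp(-I*pi/3) + exp(-2*I*pi/3) + exp(2*I*pi/3) + 3*exp(I*pi/3))*conj(exp(-I*pi/3)) + 1*(3 + 3*exp(-2*I*pi/3) + 4*exp(2*I*pi/3))*conj(exp(-2*I*pi/3)) + 1*(0)*conj(-1) + 1*(3 + 4*exp(-2*I*pi/3) + 3*exp(2*I*pi/3))*conj(exp(2*I*pi/3)) + 1*(3 + 3*exp(-I*pi/3) + exp(-2*I*pi/3) + exp(2*I*pi/3) + 2*exp(I*pi/3))*conj(exp(I*pi/3))]
      = (1/6)[(10) + (1 + exp(-I*pi/3) + 3*exp(2*I*pi/3) + 3*exp(I*pi/3)) + (3 + 4*exp(-2*I*pi/3) + 3*exp(2*I*pi/3)) + (0) + (3 + 3*exp(-2*I*pi/3) + 4*exp(2*I*pi/3)) + (1 + 3*exp(-2*I*pi/3) + 3*exp(-I*pi/3) + exp(I*pi/3))] = 12/6 = 2
(Exp terms are combined using exp(i*s)*conj(exp(i*t)) = exp(i*(s-t)), and sums of them are collapsed using the identity that for every m > 1 the m distinct m-th roots of unity sum to 0, e.g. 1 + exp(2*I*pi/3) + exp(-2*I*pi/3) = 0.)
Dimension check: dim(rho) = sum (mult * dim) = 3*1 + 3*1 + 1*1 + 0*1 + 1*1 + 2*1 = 10 = chi_rho(e) = 10.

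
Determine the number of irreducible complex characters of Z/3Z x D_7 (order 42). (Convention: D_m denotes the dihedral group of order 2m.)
15

Working: The number of irreducible complex representations of a finite group equals its number of conjugacy classes. For a direct product, #classes(G x H) = #classes(G) * #classes(H). Z/3Z has 3 classes (abelian), D_7 has 5 classes, so 3 * 5 = 15, so Z/3Z x D_7 (order 42) has exactly 15 irreducible complex representations.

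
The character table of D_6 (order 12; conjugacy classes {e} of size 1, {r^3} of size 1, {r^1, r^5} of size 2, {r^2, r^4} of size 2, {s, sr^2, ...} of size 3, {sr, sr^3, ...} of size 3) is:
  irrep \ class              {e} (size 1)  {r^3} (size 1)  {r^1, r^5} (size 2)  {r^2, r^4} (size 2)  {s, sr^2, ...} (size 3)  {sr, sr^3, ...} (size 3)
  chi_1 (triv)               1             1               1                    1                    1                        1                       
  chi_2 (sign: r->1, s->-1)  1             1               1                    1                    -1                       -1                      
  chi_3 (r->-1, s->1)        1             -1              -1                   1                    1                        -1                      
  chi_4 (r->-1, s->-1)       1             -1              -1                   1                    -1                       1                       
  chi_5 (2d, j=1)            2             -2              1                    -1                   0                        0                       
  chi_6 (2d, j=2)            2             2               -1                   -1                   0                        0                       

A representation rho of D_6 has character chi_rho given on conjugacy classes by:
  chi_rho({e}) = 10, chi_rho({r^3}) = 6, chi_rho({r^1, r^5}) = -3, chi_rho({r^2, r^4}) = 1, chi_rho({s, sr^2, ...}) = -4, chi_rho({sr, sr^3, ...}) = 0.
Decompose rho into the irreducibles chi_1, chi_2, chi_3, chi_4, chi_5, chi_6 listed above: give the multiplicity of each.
Multiplicities: chi_1: 0, chi_2: 2, chi_3: 0, chi_4: 2, chi_5: 0, chi_6: 3.

Working: Use <chi_rho, chi> = (1/|G|) sum_C |C| * chi_rho(C) * conj(chi(C)) with |G| = 12 for each irreducible chi in the table:
  <chi_rho, chi_1> = (1/12)[1*(10)*conj(1) + 1*(6)*conj(1) + 2*(-3)*conj(1) + 2*(1)*conj(1) + 3*(-4)*conj(1) + 3*(0)*conj(1)]
      = (1/12)[(10) + (6) + (-6) + (2) + (-12) + (0)] = 0/12 = 0
  <chi_rho, chi_2> = (1/12)[1*(10)*conj(1) + 1*(6)*conj(1) + 2*(-3)*conj(1) + 2*(1)*conj(1) + 3*(-4)*conj(-1) + 3*(0)*conj(-1)]
      = (1/12)[(10) + (6) + (-6) + (2) + (12) + (0)] = 24/12 = 2
  <chi_rho, chi_3> = (1/12)[1*(10)*conj(1) + 1*(6)*conj(-1) + 2*(-3)*conj(-1) + 2*(1)*conj(1) + 3*(-4)*conj(1) + 3*(0)*conj(-1)]
      = (1/12)[(10) + (-6) + (6) + (2) + (-12) + (0)] = 0/12 = 0
  <chi_rho, chi_4> = (1/12)[1*(10)*conj(1) + 1*(6)*conj(-1) + 2*(-3)*conj(-1) + 2*(1)*conj(1) + 3*(-4)*conj(-1) + 3*(0)*conj(1)]
      = (1/12)[(10) + (-6) + (6) + (2) + (12) + (0)] = 24/12 = 2
  <chi_rho, chi_5> = (1/12)[1*(10)*conj(2) + 1*(6)*conj(-2) + 2*(-3)*conj(1) + 2*(1)*conj(-1) + 3*(-4)*conj(0) + 3*(0)*conj(0)]
      = (1/12)[(20) + (-12) + (-6) + (-2) + (0) + (0)] = 0/12 = 0
  <chi_rho, chi_6> = (1/12)[1*(10)*conj(2) + 1*(6)*conj(2) + 2*(-3)*conj(-1) + 2*(1)*conj(-1) + 3*(-4)*conj(0) + 3*(0)*conj(0)]
      = (1/12)[(20) + (12) + (6) + (-2) + (0) + (0)] = 36/12 = 3
Dimension check: dim(rho) = sum (mult * dim) = 0*1 + 2*1 + 0*1 + 2*1 + 0*2 + 3*2 = 10 = chi_rho(e) = 10.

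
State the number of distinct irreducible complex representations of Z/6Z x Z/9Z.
54

The number of irreducible complex representations of a finite group equals its number of conjugacy classes. Z/6Z x Z/9Z is abelian of order 54, so every element is its own conjugacy class: 54 classes, so Z/6Z x Z/9Z (order 54) has exactly 54 irreducible complex representations.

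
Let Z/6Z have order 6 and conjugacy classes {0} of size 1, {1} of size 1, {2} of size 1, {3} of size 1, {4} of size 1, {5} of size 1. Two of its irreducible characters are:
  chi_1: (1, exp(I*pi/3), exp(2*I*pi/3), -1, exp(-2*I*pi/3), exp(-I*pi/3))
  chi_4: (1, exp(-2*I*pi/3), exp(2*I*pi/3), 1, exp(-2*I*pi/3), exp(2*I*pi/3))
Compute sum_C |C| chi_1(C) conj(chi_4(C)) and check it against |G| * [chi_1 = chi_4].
Sum = 0; so <chi_1, chi_4> = 0 (distinct irreducibles are orthogonal).

Explanation: Compute term by term over conjugacy classes (|C| * chi_1(C) * conj(chi_4(C))):
  1*(1)*conj(1) + 1*(exp(I*pi/3))*conj(exp(-2*I*pi/3)) + 1*(exp(2*I*pi/3))*conj(exp(2*I*pi/3)) + 1*(-1)*conj(1) + 1*(exp(-2*I*pi/3))*conj(exp(-2*I*pi/3)) + 1*(exp(-I*pi/3))*conj(exp(2*I*pi/3))
  = (1) + (-1) + (1) + (-1) + (1) + (-1)
  = 0.
(Exp terms are combined using exp(i*s)*conj(exp(i*t)) = exp(i*(s-t)), and sums of them are collapsed using the identity that for every m > 1 the m distinct m-th roots of unity sum to 0, e.g. 1 + exp(2*I*pi/3) + exp(-2*I*pi/3) = 0.)
Dividing by |G| = 6 gives 0/6 = 0, matching the row-orthogonality relation <chi_1, chi_4> = [chi_1 = chi_4].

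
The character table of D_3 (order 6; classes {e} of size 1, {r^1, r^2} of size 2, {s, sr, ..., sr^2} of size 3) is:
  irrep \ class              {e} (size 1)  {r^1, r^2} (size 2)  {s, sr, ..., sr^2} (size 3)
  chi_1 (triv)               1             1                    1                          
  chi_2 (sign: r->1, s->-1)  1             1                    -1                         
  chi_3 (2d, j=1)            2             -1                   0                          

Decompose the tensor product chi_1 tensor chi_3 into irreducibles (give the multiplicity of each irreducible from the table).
chi_1 tensor chi_3 = chi_3 (all other irreducibles have multiplicity 0).

Why: The character of a tensor product is the pointwise product (chi_1 * chi_3)(C) = chi_1(C) * chi_3(C):
  {e}: (1)*(2), {r^1, r^2}: (1)*(-1), {s, sr, ..., sr^2}: (1)*(0)
so (chi_1 * chi_3) takes values
  {e} -> 2, {r^1, r^2} -> -1, {s, sr, ..., sr^2} -> 0.
Now take the inner product of this character with each irreducible chi from the table, <chi_1*chi_3, chi> = (1/6) sum_C |C| (chi_1*chi_3)(C) conj(chi(C)):
  <chi_1*chi_3, chi_1> = (1/6)[1*(2)*conj(1) + 2*(-1)*conj(1) + 3*(0)*conj(1)]
      = (1/6)[(2) + (-2) + (0)] = 0/6 = 0
  <chi_1*chi_3, chi_2> = (1/6)[1*(2)*conj(1) + 2*(-1)*conj(1) + 3*(0)*conj(-1)]
      = (1/6)[(2) + (-2) + (0)] = 0/6 = 0
  <chi_1*chi_3, chi_3> = (1/6)[1*(2)*conj(2) + 2*(-1)*conj(-1) + 3*(0)*conj(0)]
      = (1/6)[(4) + (2) + (0)] = 6/6 = 1
Hence the multiplicities are chi_3: 1. Dimension check: dim(chi_1)*dim(chi_3) = 1*2 = 2 and sum (mult * dim) = 1*2 = 2.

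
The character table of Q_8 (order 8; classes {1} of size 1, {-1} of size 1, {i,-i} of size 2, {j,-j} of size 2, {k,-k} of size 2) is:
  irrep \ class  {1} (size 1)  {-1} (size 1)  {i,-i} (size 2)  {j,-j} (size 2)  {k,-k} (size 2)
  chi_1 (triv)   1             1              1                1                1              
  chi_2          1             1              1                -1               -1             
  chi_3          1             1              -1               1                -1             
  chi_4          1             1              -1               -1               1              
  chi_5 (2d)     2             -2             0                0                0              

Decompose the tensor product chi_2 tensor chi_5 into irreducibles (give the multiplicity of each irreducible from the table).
chi_2 tensor chi_5 = chi_5 (all other irreducibles have multiplicity 0).

The character of a tensor product is the pointwise product (chi_2 * chi_5)(C) = chi_2(C) * chi_5(C):
  {1}: (1)*(2), {-1}: (1)*(-2), {i,-i}: (1)*(0), {j,-j}: (-1)*(0), {k,-k}: (-1)*(0)
so (chi_2 * chi_5) takes values
  {1} -> 2, {-1} -> -2, {i,-i} -> 0, {j,-j} -> 0, {k,-k} -> 0.
Now take the inner product of this character with each irreducible chi from the table, <chi_2*chi_5, chi> = (1/8) sum_C |C| (chi_2*chi_5)(C) conj(chi(C)):
  <chi_2*chi_5, chi_1> = (1/8)[1*(2)*conj(1) + 1*(-2)*conj(1) + 2*(0)*conj(1) + 2*(0)*conj(1) + 2*(0)*conj(1)]
      = (1/8)[(2) + (-2) + (0) + (0) + (0)] = 0/8 = 0
  <chi_2*chi_5, chi_2> = (1/8)[1*(2)*conj(1) + 1*(-2)*conj(1) + 2*(0)*conj(1) + 2*(0)*conj(-1) + 2*(0)*conj(-1)]
      = (1/8)[(2) + (-2) + (0) + (0) + (0)] = 0/8 = 0
  <chi_2*chi_5, chi_3> = (1/8)[1*(2)*conj(1) + 1*(-2)*conj(1) + 2*(0)*conj(-1) + 2*(0)*conj(1) + 2*(0)*conj(-1)]
      = (1/8)[(2) + (-2) + (0) + (0) + (0)] = 0/8 = 0
  <chi_2*chi_5, chi_4> = (1/8)[1*(2)*conj(1) + 1*(-2)*conj(1) + 2*(0)*conj(-1) + 2*(0)*conj(-1) + 2*(0)*conj(1)]
      = (1/8)[(2) + (-2) + (0) + (0) + (0)] = 0/8 = 0
  <chi_2*chi_5, chi_5> = (1/8)[1*(2)*conj(2) + 1*(-2)*conj(-2) + 2*(0)*conj(0) + 2*(0)*conj(0) + 2*(0)*conj(0)]
      = (1/8)[(4) + (4) + (0) + (0) + (0)] = 8/8 = 1
Hence the multiplicities are chi_5: 1. Dimension check: dim(chi_2)*dim(chi_5) = 1*2 = 2 and sum (mult * dim) = 1*2 = 2.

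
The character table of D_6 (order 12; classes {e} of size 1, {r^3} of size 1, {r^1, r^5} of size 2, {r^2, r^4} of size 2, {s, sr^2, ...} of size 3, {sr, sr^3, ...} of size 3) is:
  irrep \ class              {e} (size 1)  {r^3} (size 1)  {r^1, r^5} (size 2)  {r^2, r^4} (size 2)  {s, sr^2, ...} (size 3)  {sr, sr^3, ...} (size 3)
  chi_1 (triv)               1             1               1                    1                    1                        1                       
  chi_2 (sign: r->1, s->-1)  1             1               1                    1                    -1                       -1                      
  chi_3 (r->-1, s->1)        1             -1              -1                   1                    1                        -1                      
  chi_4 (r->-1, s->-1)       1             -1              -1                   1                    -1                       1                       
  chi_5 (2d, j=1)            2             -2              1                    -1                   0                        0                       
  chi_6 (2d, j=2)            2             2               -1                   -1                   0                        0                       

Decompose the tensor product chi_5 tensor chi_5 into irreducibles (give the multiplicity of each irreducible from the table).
chi_5 tensor chi_5 = chi_1 + chi_2 + chi_6 (all other irreducibles have multiplicity 0).

Derivation: The character of a tensor product is the pointwise product (chi_5 * chi_5)(C) = chi_5(C) * chi_5(C):
  {e}: (2)*(2), {r^3}: (-2)*(-2), {r^1, r^5}: (1)*(1), {r^2, r^4}: (-1)*(-1), {s, sr^2, ...}: (0)*(0), {sr, sr^3, ...}: (0)*(0)
so (chi_5 * chi_5) takes values
  {e} -> 4, {r^3} -> 4, {r^1, r^5} -> 1, {r^2, r^4} -> 1, {s, sr^2, ...} -> 0, {sr, sr^3, ...} -> 0.
Now take the inner product of this character with each irreducible chi from the table, <chi_5*chi_5, chi> = (1/12) sum_C |C| (chi_5*chi_5)(C) conj(chi(C)):
  <chi_5*chi_5, chi_1> = (1/12)[1*(4)*conj(1) + 1*(4)*conj(1) + 2*(1)*conj(1) + 2*(1)*conj(1) + 3*(0)*conj(1) + 3*(0)*conj(1)]
      = (1/12)[(4) + (4) + (2) + (2) + (0) + (0)] = 12/12 = 1
  <chi_5*chi_5, chi_2> = (1/12)[1*(4)*conj(1) + 1*(4)*conj(1) + 2*(1)*conj(1) + 2*(1)*conj(1) + 3*(0)*conj(-1) + 3*(0)*conj(-1)]
      = (1/12)[(4) + (4) + (2) + (2) + (0) + (0)] = 12/12 = 1
  <chi_5*chi_5, chi_3> = (1/12)[1*(4)*conj(1) + 1*(4)*conj(-1) + 2*(1)*conj(-1) + 2*(1)*conj(1) + 3*(0)*conj(1) + 3*(0)*conj(-1)]
      = (1/12)[(4) + (-4) + (-2) + (2) + (0) + (0)] = 0/12 = 0
  <chi_5*chi_5, chi_4> = (1/12)[1*(4)*conj(1) + 1*(4)*conj(-1) + 2*(1)*conj(-1) + 2*(1)*conj(1) + 3*(0)*conj(-1) + 3*(0)*conj(1)]
      = (1/12)[(4) + (-4) + (-2) + (2) + (0) + (0)] = 0/12 = 0
  <chi_5*chi_5, chi_5> = (1/12)[1*(4)*conj(2) + 1*(4)*conj(-2) + 2*(1)*conj(1) + 2*(1)*conj(-1) + 3*(0)*conj(0) + 3*(0)*conj(0)]
      = (1/12)[(8) + (-8) + (2) + (-2) + (0) + (0)] = 0/12 = 0
  <chi_5*chi_5, chi_6> = (1/12)[1*(4)*conj(2) + 1*(4)*conj(2) + 2*(1)*conj(-1) + 2*(1)*conj(-1) + 3*(0)*conj(0) + 3*(0)*conj(0)]
      = (1/12)[(8) + (8) + (-2) + (-2) + (0) + (0)] = 12/12 = 1
Hence the multiplicities are chi_1: 1, chi_2: 1, chi_6: 1. Dimension check: dim(chi_5)*dim(chi_5) = 2*2 = 4 and sum (mult * dim) = 1*1 + 1*1 + 1*2 = 4.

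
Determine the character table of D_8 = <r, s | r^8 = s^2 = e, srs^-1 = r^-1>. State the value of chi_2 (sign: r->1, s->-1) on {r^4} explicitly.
Conjugacy classes: {e} of size 1, {r^4} of size 1, {r^1, r^7} of size 2, {r^2, r^6} of size 2, {r^3, r^5} of size 2, {s, sr^2, ...} of size 4, {sr, sr^3, ...} of size 4.
Character table:
  irrep \ class              {e} (size 1)  {r^4} (size 1)  {r^1, r^7} (size 2)  {r^2, r^6} (size 2)  {r^3, r^5} (size 2)  {s, sr^2, ...} (size 4)  {sr, sr^3, ...} (size 4)
  chi_1 (triv)               1             1               1                    1                    1                    1                        1                       
  chi_2 (sign: r->1, s->-1)  1             1               1                    1                    1                    -1                       -1                      
  chi_3 (r->-1, s->1)        1             1               -1                   1                    -1                   1                        -1                      
  chi_4 (r->-1, s->-1)       1             1               -1                   1                    -1                   -1                       1                       
  chi_5 (2d, j=1)            2             -2              sqrt(2)              0                    -sqrt(2)             0                        0                       
  chi_6 (2d, j=2)            2             2               0                    -2                   0                    0                        0                       
  chi_7 (2d, j=3)            2             -2              -sqrt(2)             0                    sqrt(2)              0                        0                       

Spot check: chi_2 (sign: r->1, s->-1) on {r^4} = 1.

Justification: D_8 has order 2*8 = 16 with 7 conjugacy classes, hence 7 irreducibles. Sum of squared dims 1 + 1 + 1 + 1 + 4 + 4 + 4 = 16 = |G|. Linear characters come from the abelianisation; the 2-dimensional irreps have character r^k -> 2*cos(2*pi*j*k/8), reflections -> 0.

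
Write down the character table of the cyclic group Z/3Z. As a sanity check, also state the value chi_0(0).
Character table of Z/3Z (irreps indexed chi_0,...,chi_2 with chi_k(m) = zeta_3^(k*m), zeta_3 = exp(2*pi*i/3)):
  irrep \ class  {0} (size 1)  {1} (size 1)    {2} (size 1)  
  chi_0          1             1               1             
  chi_1          1             exp(2*I*pi/3)   exp(-2*I*pi/3)
  chi_2          1             exp(-2*I*pi/3)  exp(2*I*pi/3) 

Spot check: chi_0(0) = zeta_3^(0*0) = zeta_3^0 = 1.

Argument: Z/3Z is abelian, so all 3 irreducible complex representations are 1-dimensional. They are given by chi_k(m) = zeta_3^(k*m) for k = 0,...,2. Row orthogonality: sum_m chi_k(m) conj(chi_l(m)) = 3 * [k = l].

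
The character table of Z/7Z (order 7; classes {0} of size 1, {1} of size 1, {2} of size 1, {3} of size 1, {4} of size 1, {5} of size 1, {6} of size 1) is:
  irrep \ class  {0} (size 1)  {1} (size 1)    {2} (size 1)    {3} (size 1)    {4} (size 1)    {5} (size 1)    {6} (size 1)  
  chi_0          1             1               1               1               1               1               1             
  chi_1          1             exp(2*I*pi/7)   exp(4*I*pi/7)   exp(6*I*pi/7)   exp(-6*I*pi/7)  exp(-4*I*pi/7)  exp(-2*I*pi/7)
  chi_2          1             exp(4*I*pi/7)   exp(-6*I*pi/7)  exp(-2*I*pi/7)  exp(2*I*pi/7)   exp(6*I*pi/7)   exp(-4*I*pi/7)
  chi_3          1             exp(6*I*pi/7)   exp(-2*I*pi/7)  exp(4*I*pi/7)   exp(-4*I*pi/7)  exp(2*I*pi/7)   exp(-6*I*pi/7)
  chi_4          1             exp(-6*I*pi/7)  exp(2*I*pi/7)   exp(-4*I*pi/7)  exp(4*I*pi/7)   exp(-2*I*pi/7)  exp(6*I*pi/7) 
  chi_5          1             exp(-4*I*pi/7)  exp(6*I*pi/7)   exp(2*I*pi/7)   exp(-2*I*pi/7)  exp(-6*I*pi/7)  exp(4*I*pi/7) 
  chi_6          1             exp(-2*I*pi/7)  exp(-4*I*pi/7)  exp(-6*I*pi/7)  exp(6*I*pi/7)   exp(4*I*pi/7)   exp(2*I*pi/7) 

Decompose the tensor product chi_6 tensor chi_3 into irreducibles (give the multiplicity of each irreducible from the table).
chi_6 tensor chi_3 = chi_2 (all other irreducibles have multiplicity 0).

Details: The character of a tensor product is the pointwise product (chi_6 * chi_3)(C) = chi_6(C) * chi_3(C):
  {0}: (1)*(1), {1}: (exp(-2*I*pi/7))*(exp(6*I*pi/7)), {2}: (exp(-4*I*pi/7))*(exp(-2*I*pi/7)), {3}: (exp(-6*I*pi/7))*(exp(4*I*pi/7)), {4}: (exp(6*I*pi/7))*(exp(-4*I*pi/7)), {5}: (exp(4*I*pi/7))*(exp(2*I*pi/7)), {6}: (exp(2*I*pi/7))*(exp(-6*I*pi/7))
so (chi_6 * chi_3) takes values
  {0} -> 1, {1} -> exp(4*I*pi/7), {2} -> exp(-6*I*pi/7), {3} -> exp(-2*I*pi/7), {4} -> exp(2*I*pi/7), {5} -> exp(6*I*pi/7), {6} -> exp(-4*I*pi/7).
Now take the inner product of this character with each irreducible chi from the table, <chi_6*chi_3, chi> = (1/7) sum_C |C| (chi_6*chi_3)(C) conj(chi(C)):
  <chi_6*chi_3, chi_0> = (1/7)[1*(1)*conj(1) + 1*(exp(4*I*pi/7))*conj(1) + 1*(exp(-6*I*pi/7))*conj(1) + 1*(exp(-2*I*pi/7))*conj(1) + 1*(exp(2*I*pi/7))*conj(1) + 1*(exp(6*I*pi/7))*conj(1) + 1*(exp(-4*I*pi/7))*conj(1)]
      = (1/7)[(1) + (exp(4*I*pi/7)) + (exp(-6*I*pi/7)) + (exp(-2*I*pi/7)) + (exp(2*I*pi/7)) + (exp(6*I*pi/7)) + (exp(-4*I*pi/7))] = 0/7 = 0
  <chi_6*chi_3, chi_1> = (1/7)[1*(1)*conj(1) + 1*(exp(4*I*pi/7))*conj(exp(2*I*pi/7)) + 1*(exp(-6*I*pi/7))*conj(exp(4*I*pi/7)) + 1*(exp(-2*I*pi/7))*conj(exp(6*I*pi/7)) + 1*(exp(2*I*pi/7))*conj(exp(-6*I*pi/7)) + 1*(exp(6*I*pi/7))*conj(exp(-4*I*pi/7)) + 1*(exp(-4*I*pi/7))*conj(exp(-2*I*pi/7))]
      = (1/7)[(1) + (exp(2*I*pi/7)) + (exp(4*I*pi/7)) + (exp(6*I*pi/7)) + (exp(-6*I*pi/7)) + (exp(-4*I*pi/7)) + (exp(-2*I*pi/7))] = 0/7 = 0
  <chi_6*chi_3, chi_2> = (1/7)[1*(1)*conj(1) + 1*(exp(4*I*pi/7))*conj(exp(4*I*pi/7)) + 1*(exp(-6*I*pi/7))*conj(exp(-6*I*pi/7)) + 1*(exp(-2*I*pi/7))*conj(exp(-2*I*pi/7)) + 1*(exp(2*I*pi/7))*conj(exp(2*I*pi/7)) + 1*(exp(6*I*pi/7))*conj(exp(6*I*pi/7)) + 1*(exp(-4*I*pi/7))*conj(exp(-4*I*pi/7))]
      = (1/7)[(1) + (1) + (1) + (1) + (1) + (1) + (1)] = 7/7 = 1
  <chi_6*chi_3, chi_3> = (1/7)[1*(1)*conj(1) + 1*(exp(4*I*pi/7))*conj(exp(6*I*pi/7)) + 1*(exp(-6*I*pi/7))*conj(exp(-2*I*pi/7)) + 1*(exp(-2*I*pi/7))*conj(exp(4*I*pi/7)) + 1*(exp(2*I*pi/7))*conj(exp(-4*I*pi/7)) + 1*(exp(6*I*pi/7))*conj(exp(2*I*pi/7)) + 1*(exp(-4*I*pi/7))*conj(exp(-6*I*pi/7))]
      = (1/7)[(1) + (exp(-2*I*pi/7)) + (exp(-4*I*pi/7)) + (exp(-6*I*pi/7)) + (exp(6*I*pi/7)) + (exp(4*I*pi/7)) + (exp(2*I*pi/7))] = 0/7 = 0
  <chi_6*chi_3, chi_4> = (1/7)[1*(1)*conj(1) + 1*(exp(4*I*pi/7))*conj(exp(-6*I*pi/7)) + 1*(exp(-6*I*pi/7))*conj(exp(2*I*pi/7)) + 1*(exp(-2*I*pi/7))*conj(exp(-4*I*pi/7)) + 1*(exp(2*I*pi/7))*conj(exp(4*I*pi/7)) + 1*(exp(6*I*pi/7))*conj(exp(-2*I*pi/7)) + 1*(exp(-4*I*pi/7))*conj(exp(6*I*pi/7))]
      = (1/7)[(1) + (exp(-4*I*pi/7)) + (exp(6*I*pi/7)) + (exp(2*I*pi/7)) + (exp(-2*I*pi/7)) + (exp(-6*I*pi/7)) + (exp(4*I*pi/7))] = 0/7 = 0
  <chi_6*chi_3, chi_5> = (1/7)[1*(1)*conj(1) + 1*(exp(4*I*pi/7))*conj(exp(-4*I*pi/7)) + 1*(exp(-6*I*pi/7))*conj(exp(6*I*pi/7)) + 1*(exp(-2*I*pi/7))*conj(exp(2*I*pi/7)) + 1*(exp(2*I*pi/7))*conj(exp(-2*I*pi/7)) + 1*(exp(6*I*pi/7))*conj(exp(-6*I*pi/7)) + 1*(exp(-4*I*pi/7))*conj(exp(4*I*pi/7))]
      = (1/7)[(1) + (exp(-6*I*pi/7)) + (exp(2*I*pi/7)) + (exp(-4*I*pi/7)) + (exp(4*I*pi/7)) + (exp(-2*I*pi/7)) + (exp(6*I*pi/7))] = 0/7 = 0
  <chi_6*chi_3, chi_6> = (1/7)[1*(1)*conj(1) + 1*(exp(4*I*pi/7))*conj(exp(-2*I*pi/7)) + 1*(exp(-6*I*pi/7))*conj(exp(-4*I*pi/7)) + 1*(exp(-2*I*pi/7))*conj(exp(-6*I*pi/7)) + 1*(exp(2*I*pi/7))*conj(exp(6*I*pi/7)) + 1*(exp(6*I*pi/7))*conj(exp(4*I*pi/7)) + 1*(exp(-4*I*pi/7))*conj(exp(2*I*pi/7))]
      = (1/7)[(1) + (exp(6*I*pi/7)) + (exp(-2*I*pi/7)) + (exp(4*I*pi/7)) + (exp(-4*I*pi/7)) + (exp(2*I*pi/7)) + (exp(-6*I*pi/7))] = 0/7 = 0
(Exp terms are combined using exp(i*s)*conj(exp(i*t)) = exp(i*(s-t)), and sums of them are collapsed using the identity that for every m > 1 the m distinct m-th roots of unity sum to 0, e.g. 1 + exp(2*I*pi/3) + exp(-2*I*pi/3) = 0.)
Hence the multiplicities are chi_2: 1. Dimension check: dim(chi_6)*dim(chi_3) = 1*1 = 1 and sum (mult * dim) = 1*1 = 1.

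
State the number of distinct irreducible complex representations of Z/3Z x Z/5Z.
15

Proof sketch: The number of irreducible complex representations of a finite group equals its number of conjugacy classes. Z/3Z x Z/5Z is abelian of order 15, so every element is its own conjugacy class: 15 classes, so Z/3Z x Z/5Z (order 15) has exactly 15 irreducible complex representations.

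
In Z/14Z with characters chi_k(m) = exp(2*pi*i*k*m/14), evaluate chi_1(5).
chi_1(5) = zeta_14^5 = exp(5*I*pi/7)

Why: chi_1(5) = zeta_14^(1*5) = zeta_14^5. Since zeta_14^14 = 1, this equals zeta_14^5 = exp(2*pi*i*5/14) = exp(5*I*pi/7).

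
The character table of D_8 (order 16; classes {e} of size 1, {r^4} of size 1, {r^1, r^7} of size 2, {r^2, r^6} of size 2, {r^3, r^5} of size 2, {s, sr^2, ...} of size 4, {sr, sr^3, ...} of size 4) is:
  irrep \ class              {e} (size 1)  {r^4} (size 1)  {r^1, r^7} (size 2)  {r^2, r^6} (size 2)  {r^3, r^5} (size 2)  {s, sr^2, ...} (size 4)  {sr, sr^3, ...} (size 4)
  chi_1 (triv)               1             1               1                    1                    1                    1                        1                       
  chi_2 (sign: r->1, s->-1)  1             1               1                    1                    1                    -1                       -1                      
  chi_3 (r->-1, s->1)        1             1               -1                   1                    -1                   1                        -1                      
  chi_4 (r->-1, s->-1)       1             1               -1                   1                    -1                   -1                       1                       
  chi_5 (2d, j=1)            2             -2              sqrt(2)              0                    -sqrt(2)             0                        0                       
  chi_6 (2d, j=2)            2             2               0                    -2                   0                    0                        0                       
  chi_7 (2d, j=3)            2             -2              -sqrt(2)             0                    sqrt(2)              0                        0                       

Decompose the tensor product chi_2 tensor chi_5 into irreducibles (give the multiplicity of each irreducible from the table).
chi_2 tensor chi_5 = chi_5 (all other irreducibles have multiplicity 0).

Details: The character of a tensor product is the pointwise product (chi_2 * chi_5)(C) = chi_2(C) * chi_5(C):
  {e}: (1)*(2), {r^4}: (1)*(-2), {r^1, r^7}: (1)*(sqrt(2)), {r^2, r^6}: (1)*(0), {r^3, r^5}: (1)*(-sqrt(2)), {s, sr^2, ...}: (-1)*(0), {sr, sr^3, ...}: (-1)*(0)
so (chi_2 * chi_5) takes values
  {e} -> 2, {r^4} -> -2, {r^1, r^7} -> sqrt(2), {r^2, r^6} -> 0, {r^3, r^5} -> -sqrt(2), {s, sr^2, ...} -> 0, {sr, sr^3, ...} -> 0.
Now take the inner product of this character with each irreducible chi from the table, <chi_2*chi_5, chi> = (1/16) sum_C |C| (chi_2*chi_5)(C) conj(chi(C)):
  <chi_2*chi_5, chi_1> = (1/16)[1*(2)*conj(1) + 1*(-2)*conj(1) + 2*(sqrt(2))*conj(1) + 2*(0)*conj(1) + 2*(-sqrt(2))*conj(1) + 4*(0)*conj(1) + 4*(0)*conj(1)]
      = (1/16)[(2) + (-2) + (2*sqrt(2)) + (0) + (-2*sqrt(2)) + (0) + (0)] = 0/16 = 0
  <chi_2*chi_5, chi_2> = (1/16)[1*(2)*conj(1) + 1*(-2)*conj(1) + 2*(sqrt(2))*conj(1) + 2*(0)*conj(1) + 2*(-sqrt(2))*conj(1) + 4*(0)*conj(-1) + 4*(0)*conj(-1)]
      = (1/16)[(2) + (-2) + (2*sqrt(2)) + (0) + (-2*sqrt(2)) + (0) + (0)] = 0/16 = 0
  <chi_2*chi_5, chi_3> = (1/16)[1*(2)*conj(1) + 1*(-2)*conj(1) + 2*(sqrt(2))*conj(-1) + 2*(0)*conj(1) + 2*(-sqrt(2))*conj(-1) + 4*(0)*conj(1) + 4*(0)*conj(-1)]
      = (1/16)[(2) + (-2) + (-2*sqrt(2)) + (0) + (2*sqrt(2)) + (0) + (0)] = 0/16 = 0
  <chi_2*chi_5, chi_4> = (1/16)[1*(2)*conj(1) + 1*(-2)*conj(1) + 2*(sqrt(2))*conj(-1) + 2*(0)*conj(1) + 2*(-sqrt(2))*conj(-1) + 4*(0)*conj(-1) + 4*(0)*conj(1)]
      = (1/16)[(2) + (-2) + (-2*sqrt(2)) + (0) + (2*sqrt(2)) + (0) + (0)] = 0/16 = 0
  <chi_2*chi_5, chi_5> = (1/16)[1*(2)*conj(2) + 1*(-2)*conj(-2) + 2*(sqrt(2))*conj(sqrt(2)) + 2*(0)*conj(0) + 2*(-sqrt(2))*conj(-sqrt(2)) + 4*(0)*conj(0) + 4*(0)*conj(0)]
      = (1/16)[(4) + (4) + (4) + (0) + (4) + (0) + (0)] = 16/16 = 1
  <chi_2*chi_5, chi_6> = (1/16)[1*(2)*conj(2) + 1*(-2)*conj(2) + 2*(sqrt(2))*conj(0) + 2*(0)*conj(-2) + 2*(-sqrt(2))*conj(0) + 4*(0)*conj(0) + 4*(0)*conj(0)]
      = (1/16)[(4) + (-4) + (0) + (0) + (0) + (0) + (0)] = 0/16 = 0
  <chi_2*chi_5, chi_7> = (1/16)[1*(2)*conj(2) + 1*(-2)*conj(-2) + 2*(sqrt(2))*conj(-sqrt(2)) + 2*(0)*conj(0) + 2*(-sqrt(2))*conj(sqrt(2)) + 4*(0)*conj(0) + 4*(0)*conj(0)]
      = (1/16)[(4) + (4) + (-4) + (0) + (-4) + (0) + (0)] = 0/16 = 0
Hence the multiplicities are chi_5: 1. Dimension check: dim(chi_2)*dim(chi_5) = 1*2 = 2 and sum (mult * dim) = 1*2 = 2.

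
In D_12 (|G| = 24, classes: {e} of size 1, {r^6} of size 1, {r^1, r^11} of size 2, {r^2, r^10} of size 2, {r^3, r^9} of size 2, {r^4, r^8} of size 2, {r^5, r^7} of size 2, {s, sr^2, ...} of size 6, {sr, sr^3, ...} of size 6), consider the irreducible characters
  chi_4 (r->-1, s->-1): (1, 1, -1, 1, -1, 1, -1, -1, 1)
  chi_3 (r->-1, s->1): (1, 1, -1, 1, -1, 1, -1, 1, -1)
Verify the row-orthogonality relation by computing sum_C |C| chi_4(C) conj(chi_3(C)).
Sum = 0; so <chi_4, chi_3> = 0 (distinct irreducibles are orthogonal).

Explanation: Compute term by term over conjugacy classes (|C| * chi_4(C) * conj(chi_3(C))):
  1*(1)*conj(1) + 1*(1)*conj(1) + 2*(-1)*conj(-1) + 2*(1)*conj(1) + 2*(-1)*conj(-1) + 2*(1)*conj(1) + 2*(-1)*conj(-1) + 6*(-1)*conj(1) + 6*(1)*conj(-1)
  = (1) + (1) + (2) + (2) + (2) + (2) + (2) + (-6) + (-6)
  = 0.
Dividing by |G| = 24 gives 0/24 = 0, matching the row-orthogonality relation <chi_4, chi_3> = [chi_4 = chi_3].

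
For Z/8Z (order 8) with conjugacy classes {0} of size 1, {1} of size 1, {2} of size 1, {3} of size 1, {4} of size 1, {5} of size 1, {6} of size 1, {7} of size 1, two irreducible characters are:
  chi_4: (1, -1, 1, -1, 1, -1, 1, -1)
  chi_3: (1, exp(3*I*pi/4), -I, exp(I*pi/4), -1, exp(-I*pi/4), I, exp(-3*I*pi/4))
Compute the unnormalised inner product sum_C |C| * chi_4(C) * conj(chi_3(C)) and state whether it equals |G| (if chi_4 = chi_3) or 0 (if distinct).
Sum = 0; so <chi_4, chi_3> = 0 (distinct irreducibles are orthogonal).

Solution. Compute term by term over conjugacy classes (|C| * chi_4(C) * conj(chi_3(C))):
  1*(1)*conj(1) + 1*(-1)*conj(exp(3*I*pi/4)) + 1*(1)*conj(-I) + 1*(-1)*conj(exp(I*pi/4)) + 1*(1)*conj(-1) + 1*(-1)*conj(exp(-I*pi/4)) + 1*(1)*conj(I) + 1*(-1)*conj(exp(-3*I*pi/4))
  = (1) + (-exp(-3*I*pi/4)) + (I) + (-exp(-I*pi/4)) + (-1) + (-exp(I*pi/4)) + (-I) + (-exp(3*I*pi/4))
  = 0.
(Exp terms are combined using exp(i*s)*conj(exp(i*t)) = exp(i*(s-t)), and sums of them are collapsed using the identity that for every m > 1 the m distinct m-th roots of unity sum to 0, e.g. 1 + exp(2*I*pi/3) + exp(-2*I*pi/3) = 0.)
Dividing by |G| = 8 gives 0/8 = 0, matching the row-orthogonality relation <chi_4, chi_3> = [chi_4 = chi_3].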